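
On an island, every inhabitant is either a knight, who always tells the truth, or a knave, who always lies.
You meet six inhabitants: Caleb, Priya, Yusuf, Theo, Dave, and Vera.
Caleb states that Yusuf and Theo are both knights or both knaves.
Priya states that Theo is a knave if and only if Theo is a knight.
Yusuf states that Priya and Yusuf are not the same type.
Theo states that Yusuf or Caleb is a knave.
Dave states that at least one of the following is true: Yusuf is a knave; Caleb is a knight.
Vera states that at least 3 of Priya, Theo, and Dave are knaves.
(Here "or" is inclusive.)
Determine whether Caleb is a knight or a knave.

Caleb is a knave.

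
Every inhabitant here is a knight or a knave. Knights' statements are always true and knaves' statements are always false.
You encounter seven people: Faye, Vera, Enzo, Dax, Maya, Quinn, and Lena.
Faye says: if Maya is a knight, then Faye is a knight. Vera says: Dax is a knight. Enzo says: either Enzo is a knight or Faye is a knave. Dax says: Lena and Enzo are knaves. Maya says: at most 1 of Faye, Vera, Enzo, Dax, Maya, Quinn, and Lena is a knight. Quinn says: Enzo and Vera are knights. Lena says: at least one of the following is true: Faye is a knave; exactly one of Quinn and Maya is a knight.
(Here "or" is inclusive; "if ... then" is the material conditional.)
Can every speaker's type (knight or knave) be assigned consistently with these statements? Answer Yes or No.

Yes

One consistent assignment: Faye=knight, Vera=knight, Enzo=knave, Dax=knight, Maya=knave, Quinn=knave, Lena=knave.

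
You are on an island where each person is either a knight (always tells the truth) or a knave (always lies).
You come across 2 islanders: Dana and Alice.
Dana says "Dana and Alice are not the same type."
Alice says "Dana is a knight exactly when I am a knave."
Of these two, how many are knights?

0

The unique consistent assignment is Dana=knave, Alice=knave.
That has 0 knights.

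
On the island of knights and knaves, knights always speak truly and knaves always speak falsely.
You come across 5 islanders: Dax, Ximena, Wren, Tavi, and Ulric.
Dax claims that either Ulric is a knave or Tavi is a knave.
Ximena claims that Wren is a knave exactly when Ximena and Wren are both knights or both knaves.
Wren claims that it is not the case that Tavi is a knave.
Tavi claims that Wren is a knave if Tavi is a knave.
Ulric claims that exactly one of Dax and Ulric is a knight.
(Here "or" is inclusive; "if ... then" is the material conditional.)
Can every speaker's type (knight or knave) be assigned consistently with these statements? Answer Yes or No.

No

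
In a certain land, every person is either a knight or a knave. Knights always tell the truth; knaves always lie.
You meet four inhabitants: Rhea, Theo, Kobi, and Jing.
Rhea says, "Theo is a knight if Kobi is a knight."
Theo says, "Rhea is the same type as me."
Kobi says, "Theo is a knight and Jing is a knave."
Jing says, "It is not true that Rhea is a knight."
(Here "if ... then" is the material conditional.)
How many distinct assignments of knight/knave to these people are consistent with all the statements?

2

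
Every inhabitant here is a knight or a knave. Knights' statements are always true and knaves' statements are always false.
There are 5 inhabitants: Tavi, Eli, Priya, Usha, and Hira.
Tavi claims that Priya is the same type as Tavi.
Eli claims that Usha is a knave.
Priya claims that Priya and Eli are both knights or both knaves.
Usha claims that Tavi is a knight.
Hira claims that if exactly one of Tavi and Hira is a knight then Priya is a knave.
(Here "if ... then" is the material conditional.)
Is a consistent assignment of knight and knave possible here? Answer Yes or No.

No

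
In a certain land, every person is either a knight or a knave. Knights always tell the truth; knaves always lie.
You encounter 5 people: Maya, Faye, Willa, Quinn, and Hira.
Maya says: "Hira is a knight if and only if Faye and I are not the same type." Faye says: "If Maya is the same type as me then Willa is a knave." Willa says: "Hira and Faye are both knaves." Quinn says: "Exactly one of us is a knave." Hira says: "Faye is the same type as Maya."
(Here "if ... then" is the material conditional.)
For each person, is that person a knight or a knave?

Maya is a knave, Faye is a knight, Willa is a knave, Quinn is a knave, and Hira is a knave.

Suppose Maya is a knight. Then Maya's statement "Hira is a knight if and only if Faye and I are not the same type" would have to be true. Checking the 16 ways to assign the others, none is consistent with every speaker.
(For instance, with Faye=knight, Willa=knave, Quinn=knave, Hira=knave, Hira's claim "Faye is the same type as Maya" comes out true where it would need to be false.)
So Maya must be a knave, making "Hira is a knight if and only if Faye and I are not the same type" false. Taking Maya=knave, Faye=knight, Willa=knave, Quinn=knave, Hira=knave, each remaining statement checks out:
  Faye (knight): "if Maya is the same type as me then Willa is a knave" — true. ✓
  Willa (knave): "Hira and Faye are both knaves" — false. ✓
  Quinn (knave): "exactly one of us is a knave" — false. ✓
  Hira (knave): "Faye is the same type as Maya" — false. ✓
This is the unique consistent assignment.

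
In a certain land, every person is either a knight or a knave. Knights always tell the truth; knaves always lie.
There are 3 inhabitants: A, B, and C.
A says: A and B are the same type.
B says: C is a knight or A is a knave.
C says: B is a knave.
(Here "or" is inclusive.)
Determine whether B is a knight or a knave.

B is a knight.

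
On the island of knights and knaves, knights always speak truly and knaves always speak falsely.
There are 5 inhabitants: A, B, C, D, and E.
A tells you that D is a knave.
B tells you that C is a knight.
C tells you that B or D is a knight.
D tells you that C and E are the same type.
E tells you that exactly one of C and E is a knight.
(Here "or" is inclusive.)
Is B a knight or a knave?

Consistent assignments: {A=knight, B=knave, C=knave, D=knave, E=knight}
In every consistent assignment, B is a knave.

B is a knave.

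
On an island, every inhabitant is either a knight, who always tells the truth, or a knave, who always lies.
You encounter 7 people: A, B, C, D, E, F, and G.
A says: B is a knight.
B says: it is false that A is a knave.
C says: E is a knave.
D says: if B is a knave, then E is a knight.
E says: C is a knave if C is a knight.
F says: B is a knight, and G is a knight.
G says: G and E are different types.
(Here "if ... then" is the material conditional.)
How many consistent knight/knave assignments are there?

4

Consistent assignments:
  A=knight, B=knight, C=knight, D=knight, E=knave, F=knight, G=knight
  A=knight, B=knight, C=knight, D=knight, E=knave, F=knave, G=knave
  A=knave, B=knave, C=knight, D=knave, E=knave, F=knave, G=knight
  A=knave, B=knave, C=knight, D=knave, E=knave, F=knave, G=knave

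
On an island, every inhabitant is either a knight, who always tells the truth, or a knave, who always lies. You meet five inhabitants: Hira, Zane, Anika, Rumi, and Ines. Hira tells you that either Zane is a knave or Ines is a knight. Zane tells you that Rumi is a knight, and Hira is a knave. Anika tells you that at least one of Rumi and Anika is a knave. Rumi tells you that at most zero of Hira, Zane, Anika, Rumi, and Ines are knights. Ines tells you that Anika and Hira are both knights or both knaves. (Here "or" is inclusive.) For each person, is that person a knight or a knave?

Knights: Hira, Anika, and Ines. Knaves: Zane and Rumi.

Suppose Hira is a knave. Then Hira's statement "either Zane is a knave or Ines is a knight" would have to be false. Checking the 16 ways to assign the others, none is consistent with every speaker.
(For instance, with Zane=knave, Anika=knight, Rumi=knave, Ines=knight, Hira's claim "either Zane is a knave or Ines is a knight" comes out true where it would need to be false.)
So Hira must be a knight, making "either Zane is a knave or Ines is a knight" true. Taking Hira=knight, Zane=knave, Anika=knight, Rumi=knave, Ines=knight, each remaining statement checks out:
  Zane (knave): "Rumi is a knight, and Hira is a knave" — false. ✓
  Anika (knight): "at least one of Rumi and Anika is a knave" — true. ✓
  Rumi (knave): "at most zero of Hira, Zane, Anika, Rumi, and Ines are knights" — false. ✓
  Ines (knight): "Anika and Hira are both knights or both knaves" — true. ✓
This is the unique consistent assignment.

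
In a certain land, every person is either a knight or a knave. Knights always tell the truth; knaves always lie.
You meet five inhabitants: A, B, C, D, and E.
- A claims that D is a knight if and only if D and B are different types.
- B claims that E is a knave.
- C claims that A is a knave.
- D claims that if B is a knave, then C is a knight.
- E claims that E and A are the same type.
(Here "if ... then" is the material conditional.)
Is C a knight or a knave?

Consistent assignments: {A=knight, B=knave, C=knave, D=knave, E=knight}
In every consistent assignment, C is a knave.

C is a knave.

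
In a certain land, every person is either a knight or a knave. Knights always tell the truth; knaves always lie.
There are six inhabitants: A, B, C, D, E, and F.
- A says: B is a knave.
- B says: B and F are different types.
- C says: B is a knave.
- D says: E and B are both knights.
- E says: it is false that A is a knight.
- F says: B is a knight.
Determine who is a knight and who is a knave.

A is a knight, so "B is a knave" must be true — and it is.
B is a knave, so "B and F are different types" must be false — and it is.
C is a knight; "B is a knave" is true, as required.
Since D is a knave, "E and B are both knights" needs to be false, which holds.
As a knave, E's statement "it is false that A is a knight" should be false; it is.
Since F is a knave, "B is a knight" needs to be false, which holds.

A is a knight, B is a knave, C is a knight, D is a knave, E is a knave, and F is a knave.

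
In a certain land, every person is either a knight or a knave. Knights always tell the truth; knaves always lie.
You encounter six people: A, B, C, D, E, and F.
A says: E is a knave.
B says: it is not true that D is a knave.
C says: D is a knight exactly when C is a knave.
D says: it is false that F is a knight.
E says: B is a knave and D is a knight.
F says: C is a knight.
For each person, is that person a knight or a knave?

A is a knight, B is a knave, C is a knight, D is a knave, E is a knave, and F is a knight.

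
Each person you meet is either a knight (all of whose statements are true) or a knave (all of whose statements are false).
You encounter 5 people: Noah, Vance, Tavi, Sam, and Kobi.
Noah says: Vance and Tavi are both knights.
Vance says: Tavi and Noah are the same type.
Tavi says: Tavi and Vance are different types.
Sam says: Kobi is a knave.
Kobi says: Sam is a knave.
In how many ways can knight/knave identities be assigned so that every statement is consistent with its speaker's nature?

2

Consistent assignments:
  Noah=knave, Vance=knave, Tavi=knight, Sam=knight, Kobi=knave
  Noah=knave, Vance=knave, Tavi=knight, Sam=knave, Kobi=knight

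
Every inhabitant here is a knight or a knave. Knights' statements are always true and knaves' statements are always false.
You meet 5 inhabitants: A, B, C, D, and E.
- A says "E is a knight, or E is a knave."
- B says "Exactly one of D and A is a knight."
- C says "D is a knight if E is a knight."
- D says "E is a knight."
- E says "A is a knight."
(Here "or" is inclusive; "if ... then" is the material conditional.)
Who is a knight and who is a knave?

Knights: A, C, D, and E. Knaves: B.

A is a knight, and the claim "E is a knight, or E is a knave" is indeed True.
B is a knave; "exactly one of D and A is a knight" is false, as required.
C is a knight; "D is a knight if E is a knight" is True, as required.
D is a knight, so "E is a knight" must be True — and it is.
E is a knight, and the claim "A is a knight" is indeed True.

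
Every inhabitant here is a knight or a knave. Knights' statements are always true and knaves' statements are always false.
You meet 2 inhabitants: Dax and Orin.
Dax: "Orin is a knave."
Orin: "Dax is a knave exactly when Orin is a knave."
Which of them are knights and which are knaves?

Knights: Dax. Knaves: Orin.

Suppose Dax is a knave. Then Dax's statement "Orin is a knave" would have to be false. Checking the 2 ways to assign the others, none is consistent with every speaker.
(For instance, with Orin=knave, Dax's claim "Orin is a knave" comes out true where it would need to be false.)
So Dax must be a knight, making "Orin is a knave" true. Taking Dax=knight, Orin=knave, each remaining statement checks out:
  Orin (knave): "Dax is a knave exactly when Orin is a knave" — false. ✓
This is the unique consistent assignment.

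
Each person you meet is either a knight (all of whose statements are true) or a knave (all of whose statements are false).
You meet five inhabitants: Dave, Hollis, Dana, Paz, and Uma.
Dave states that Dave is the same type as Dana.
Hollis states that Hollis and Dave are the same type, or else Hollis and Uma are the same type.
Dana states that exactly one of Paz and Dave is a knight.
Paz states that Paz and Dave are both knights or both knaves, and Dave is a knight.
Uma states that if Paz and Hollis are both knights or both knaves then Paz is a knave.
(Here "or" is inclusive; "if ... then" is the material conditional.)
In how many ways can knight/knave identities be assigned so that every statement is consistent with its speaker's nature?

2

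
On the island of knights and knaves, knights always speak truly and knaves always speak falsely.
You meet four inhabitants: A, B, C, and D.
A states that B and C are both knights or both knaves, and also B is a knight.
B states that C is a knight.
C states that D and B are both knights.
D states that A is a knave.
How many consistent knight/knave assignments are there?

1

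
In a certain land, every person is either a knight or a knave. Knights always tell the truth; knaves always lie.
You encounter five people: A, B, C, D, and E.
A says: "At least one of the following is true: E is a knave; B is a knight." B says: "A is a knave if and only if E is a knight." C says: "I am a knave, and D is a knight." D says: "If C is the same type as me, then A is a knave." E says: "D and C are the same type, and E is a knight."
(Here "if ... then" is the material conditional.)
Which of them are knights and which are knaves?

A is a knight, B is a knight, C is a knave, D is a knave, and E is a knave.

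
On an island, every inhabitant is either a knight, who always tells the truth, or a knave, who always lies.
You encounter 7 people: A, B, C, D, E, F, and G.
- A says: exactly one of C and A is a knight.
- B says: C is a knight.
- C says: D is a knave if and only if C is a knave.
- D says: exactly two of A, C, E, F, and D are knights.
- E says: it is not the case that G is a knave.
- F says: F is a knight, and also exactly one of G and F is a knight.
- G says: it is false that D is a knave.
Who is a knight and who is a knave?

Knights: D, E, and G. Knaves: A, B, C, and F.

A is a knave, so "exactly one of C and A is a knight" must be false — and it is.
Since B is a knave, "C is a knight" needs to be false, which holds.
C is a knave, and the claim "D is a knave if and only if C is a knave" is indeed false.
D is a knight, and the claim "exactly two of A, C, E, F, and D are knights" is indeed True.
E is a knight, and the claim "it is not the case that G is a knave" is indeed True.
F is a knave, so "F is a knight, and also exactly one of G and F is a knight" must be false — and it is.
G is a knight, so "it is false that D is a knave" must be True — and it is.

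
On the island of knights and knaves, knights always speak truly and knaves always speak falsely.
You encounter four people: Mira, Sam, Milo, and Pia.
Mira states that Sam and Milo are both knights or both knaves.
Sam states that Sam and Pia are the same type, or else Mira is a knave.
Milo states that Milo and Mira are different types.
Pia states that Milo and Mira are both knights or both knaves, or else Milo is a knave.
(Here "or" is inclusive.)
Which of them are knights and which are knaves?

Mira is a knave, Sam is a knight, Milo is a knave, and Pia is a knight.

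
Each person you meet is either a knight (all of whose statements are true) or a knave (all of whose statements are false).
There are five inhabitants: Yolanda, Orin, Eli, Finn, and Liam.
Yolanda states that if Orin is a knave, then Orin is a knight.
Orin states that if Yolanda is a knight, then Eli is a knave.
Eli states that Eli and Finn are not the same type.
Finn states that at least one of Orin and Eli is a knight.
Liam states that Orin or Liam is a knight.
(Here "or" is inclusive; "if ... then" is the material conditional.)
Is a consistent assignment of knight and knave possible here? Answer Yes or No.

No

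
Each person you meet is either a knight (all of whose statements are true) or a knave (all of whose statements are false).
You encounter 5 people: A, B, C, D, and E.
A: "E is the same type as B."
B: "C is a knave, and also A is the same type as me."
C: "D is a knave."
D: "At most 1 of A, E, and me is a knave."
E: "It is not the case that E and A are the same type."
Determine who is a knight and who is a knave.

A is a knave, B is a knave, C is a knight, D is a knave, and E is a knight.

A is a knave; "E is the same type as B" is False, as required.
B is a knave, and the claim "C is a knave, and also A is the same type as me" is indeed False.
C (knight): "D is a knave" — True. ✓
D (knave): "at most 1 of A, E, and me is a knave" — False. ✓
As a knight, E's statement "it is not the case that E and A are the same type" should be True; it is.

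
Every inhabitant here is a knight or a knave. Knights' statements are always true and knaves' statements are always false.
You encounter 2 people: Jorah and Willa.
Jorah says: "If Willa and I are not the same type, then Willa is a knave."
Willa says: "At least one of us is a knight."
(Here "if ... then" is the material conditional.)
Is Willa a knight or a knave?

Willa is a knight.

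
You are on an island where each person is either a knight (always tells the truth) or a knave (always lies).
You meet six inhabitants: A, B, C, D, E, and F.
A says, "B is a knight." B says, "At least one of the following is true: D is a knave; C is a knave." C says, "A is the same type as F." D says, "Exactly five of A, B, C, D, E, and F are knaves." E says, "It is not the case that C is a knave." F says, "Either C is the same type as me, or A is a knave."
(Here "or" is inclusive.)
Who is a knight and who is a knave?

As a knight, A's statement "B is a knight" should be True; it is.
Since B is a knight, "at least one of the following is true: D is a knave; C is a knave" needs to be True, which holds.
C (knight): "A is the same type as F" — True. ✓
D is a knave; "exactly five of A, B, C, D, E, and F are knaves" is False, as required.
E is a knight, so "it is not the case that C is a knave" must be True — and it is.
As a knight, F's statement "either C is the same type as me, or A is a knave" should be True; it is.

A is a knight, B is a knight, C is a knight, D is a knave, E is a knight, and F is a knight.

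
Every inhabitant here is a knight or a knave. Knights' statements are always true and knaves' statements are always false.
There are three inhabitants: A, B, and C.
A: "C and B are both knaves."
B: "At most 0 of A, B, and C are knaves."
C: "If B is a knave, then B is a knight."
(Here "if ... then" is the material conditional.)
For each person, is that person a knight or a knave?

A is a knight, B is a knave, and C is a knave.

A is a knight, and the claim "C and B are both knaves" is indeed true.
B (knave): "at most 0 of A, B, and C are knaves" — false. ✓
C is a knave, and the claim "if B is a knave, then B is a knight" is indeed false.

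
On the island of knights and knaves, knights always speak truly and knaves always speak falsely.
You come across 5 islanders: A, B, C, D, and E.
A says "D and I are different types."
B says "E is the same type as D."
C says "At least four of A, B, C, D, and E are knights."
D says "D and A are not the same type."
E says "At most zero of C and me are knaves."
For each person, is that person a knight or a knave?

A is a knave, B is a knight, C is a knave, D is a knave, and E is a knave.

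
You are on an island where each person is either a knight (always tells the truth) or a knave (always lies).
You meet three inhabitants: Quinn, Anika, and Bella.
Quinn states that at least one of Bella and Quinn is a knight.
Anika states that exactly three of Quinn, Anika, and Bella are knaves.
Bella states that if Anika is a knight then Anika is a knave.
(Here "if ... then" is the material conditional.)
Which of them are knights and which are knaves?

Knights: Quinn and Bella. Knaves: Anika.

Suppose Quinn is a knave. Then Quinn's statement "at least one of Bella and Quinn is a knight" would have to be false. Checking the 4 ways to assign the others, none is consistent with every speaker.
(For instance, with Anika=knave, Bella=knight, Quinn's claim "at least one of Bella and Quinn is a knight" comes out true where it would need to be false.)
So Quinn must be a knight, making "at least one of Bella and Quinn is a knight" true. Taking Quinn=knight, Anika=knave, Bella=knight, each remaining statement checks out:
  Anika (knave): "exactly three of Quinn, Anika, and Bella are knaves" — false. ✓
  Bella (knight): "if Anika is a knight then Anika is a knave" — true. ✓
This is the unique consistent assignment.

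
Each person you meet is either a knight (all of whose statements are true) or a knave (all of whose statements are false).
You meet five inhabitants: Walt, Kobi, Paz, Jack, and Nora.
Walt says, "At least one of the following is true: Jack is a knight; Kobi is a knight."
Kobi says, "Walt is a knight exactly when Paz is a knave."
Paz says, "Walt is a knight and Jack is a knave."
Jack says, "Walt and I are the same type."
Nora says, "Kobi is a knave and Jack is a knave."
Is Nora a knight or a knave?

Consistent assignments: {Walt=knight, Kobi=knight, Paz=knave, Jack=knight, Nora=knave}
In every consistent assignment, Nora is a knave.

Nora is a knave.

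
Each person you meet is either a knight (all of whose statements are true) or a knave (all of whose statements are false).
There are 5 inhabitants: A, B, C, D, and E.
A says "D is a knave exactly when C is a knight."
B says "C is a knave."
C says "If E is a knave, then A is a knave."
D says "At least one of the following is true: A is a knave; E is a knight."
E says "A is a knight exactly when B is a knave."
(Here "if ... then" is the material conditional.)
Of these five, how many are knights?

2

The unique consistent assignment is A=knave, B=knave, C=knight, D=knight, E=knave.
That has 2 knights.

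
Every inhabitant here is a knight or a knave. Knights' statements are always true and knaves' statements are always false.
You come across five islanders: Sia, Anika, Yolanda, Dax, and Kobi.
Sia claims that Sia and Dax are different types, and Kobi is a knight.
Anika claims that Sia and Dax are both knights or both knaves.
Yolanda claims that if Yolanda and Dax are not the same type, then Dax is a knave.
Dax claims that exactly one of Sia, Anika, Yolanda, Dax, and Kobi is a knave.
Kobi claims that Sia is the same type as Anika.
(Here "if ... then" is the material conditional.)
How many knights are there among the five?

The unique consistent assignment is Sia=knave, Anika=knight, Yolanda=knight, Dax=knave, Kobi=knave.
That has 2 knights.

2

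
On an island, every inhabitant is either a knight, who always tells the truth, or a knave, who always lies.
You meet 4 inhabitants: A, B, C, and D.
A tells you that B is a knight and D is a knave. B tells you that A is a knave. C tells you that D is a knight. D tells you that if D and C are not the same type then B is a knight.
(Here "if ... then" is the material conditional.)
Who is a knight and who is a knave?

Knights: B, C, and D. Knaves: A.

Suppose A is a knight. Then A's statement "B is a knight and D is a knave" would have to be true. Checking the 8 ways to assign the others, none is consistent with every speaker.
(For instance, with B=knight, C=knight, D=knight, A's claim "B is a knight and D is a knave" comes out false where it would need to be true.)
So A must be a knave, making "B is a knight and D is a knave" false. Taking A=knave, B=knight, C=knight, D=knight, each remaining statement checks out:
  B (knight): "A is a knave" — true. ✓
  C (knight): "D is a knight" — true. ✓
  D (knight): "if D and C are not the same type then B is a knight" — true. ✓
This is the unique consistent assignment.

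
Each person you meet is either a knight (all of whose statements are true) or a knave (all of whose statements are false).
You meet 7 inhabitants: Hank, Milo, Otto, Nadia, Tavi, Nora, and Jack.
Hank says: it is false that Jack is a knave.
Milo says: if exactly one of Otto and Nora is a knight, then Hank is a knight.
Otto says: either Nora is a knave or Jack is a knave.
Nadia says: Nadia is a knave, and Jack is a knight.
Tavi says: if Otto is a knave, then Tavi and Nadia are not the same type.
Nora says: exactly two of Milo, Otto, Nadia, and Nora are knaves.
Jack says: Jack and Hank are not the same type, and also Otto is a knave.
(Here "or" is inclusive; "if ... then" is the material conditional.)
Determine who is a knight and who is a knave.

Knights: Otto and Tavi. Knaves: Hank, Milo, Nadia, Nora, and Jack.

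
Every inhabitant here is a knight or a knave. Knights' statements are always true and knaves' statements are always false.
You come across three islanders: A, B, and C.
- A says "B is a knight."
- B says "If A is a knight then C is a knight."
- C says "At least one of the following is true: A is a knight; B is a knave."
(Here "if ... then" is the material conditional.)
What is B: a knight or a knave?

B is a knight.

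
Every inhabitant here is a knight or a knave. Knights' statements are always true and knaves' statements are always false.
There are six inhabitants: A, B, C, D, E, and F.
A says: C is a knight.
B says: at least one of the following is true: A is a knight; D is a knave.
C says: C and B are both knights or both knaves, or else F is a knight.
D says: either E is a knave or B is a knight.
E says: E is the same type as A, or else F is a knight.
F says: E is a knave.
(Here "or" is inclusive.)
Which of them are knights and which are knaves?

A is a knight, so "C is a knight" must be true — and it is.
Since B is a knight, "at least one of the following is true: A is a knight; D is a knave" needs to be true, which holds.
C is a knight; "C and B are both knights or both knaves, or else F is a knight" is true, as required.
Since D is a knight, "either E is a knave or B is a knight" needs to be true, which holds.
E (knight): "E is the same type as A, or else F is a knight" — true. ✓
As a knave, F's statement "E is a knave" should be false; it is.

A is a knight, B is a knight, C is a knight, D is a knight, E is a knight, and F is a knave.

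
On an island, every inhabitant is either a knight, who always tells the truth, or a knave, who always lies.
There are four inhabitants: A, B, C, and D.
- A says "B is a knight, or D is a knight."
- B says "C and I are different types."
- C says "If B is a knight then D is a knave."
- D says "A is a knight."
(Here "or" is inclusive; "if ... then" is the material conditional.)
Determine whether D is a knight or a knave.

D is a knight.

Consistent assignments: {A=knight, B=knight, C=knave, D=knight}
In every consistent assignment, D is a knight.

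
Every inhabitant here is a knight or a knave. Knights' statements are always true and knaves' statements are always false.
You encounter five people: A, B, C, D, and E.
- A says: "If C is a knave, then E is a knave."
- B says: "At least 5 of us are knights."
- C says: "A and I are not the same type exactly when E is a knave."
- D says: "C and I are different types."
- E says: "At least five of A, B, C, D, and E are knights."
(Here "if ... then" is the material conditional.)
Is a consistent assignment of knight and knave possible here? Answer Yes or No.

No

Checking all 32 assignments, each has at least one speaker whose statement's truth value contradicts their type.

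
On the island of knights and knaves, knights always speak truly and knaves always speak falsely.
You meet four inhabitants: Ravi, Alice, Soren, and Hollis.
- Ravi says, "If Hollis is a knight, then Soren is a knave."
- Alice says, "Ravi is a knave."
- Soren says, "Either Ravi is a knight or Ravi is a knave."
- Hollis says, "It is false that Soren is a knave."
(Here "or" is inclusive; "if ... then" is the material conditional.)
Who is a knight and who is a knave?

Ravi is a knave, Alice is a knight, Soren is a knight, and Hollis is a knight.

Suppose Ravi is a knight. Then Ravi's statement "if Hollis is a knight, then Soren is a knave" would have to be true. Checking the 8 ways to assign the others, none is consistent with every speaker.
(For instance, with Alice=knight, Soren=knight, Hollis=knight, Ravi's claim "if Hollis is a knight, then Soren is a knave" comes out false where it would need to be true.)
So Ravi must be a knave, making "if Hollis is a knight, then Soren is a knave" false. Taking Ravi=knave, Alice=knight, Soren=knight, Hollis=knight, each remaining statement checks out:
  Alice (knight): "Ravi is a knave" — true. ✓
  Soren (knight): "either Ravi is a knight or Ravi is a knave" — true. ✓
  Hollis (knight): "it is false that Soren is a knave" — true. ✓
This is the unique consistent assignment.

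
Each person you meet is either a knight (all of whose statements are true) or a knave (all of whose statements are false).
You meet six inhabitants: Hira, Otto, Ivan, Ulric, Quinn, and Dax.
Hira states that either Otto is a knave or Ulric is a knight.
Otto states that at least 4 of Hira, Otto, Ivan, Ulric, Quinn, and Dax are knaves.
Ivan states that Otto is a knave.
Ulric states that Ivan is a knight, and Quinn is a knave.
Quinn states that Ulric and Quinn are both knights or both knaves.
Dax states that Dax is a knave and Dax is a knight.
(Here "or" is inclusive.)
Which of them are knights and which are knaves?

Hira is a knight; "either Otto is a knave or Ulric is a knight" is True, as required.
Otto is a knave, and the claim "at least 4 of Hira, Otto, Ivan, Ulric, Quinn, and Dax are knaves" is indeed False.
Ivan (knight): "Otto is a knave" — True. ✓
Ulric is a knight; "Ivan is a knight, and Quinn is a knave" is True, as required.
Since Quinn is a knave, "Ulric and Quinn are both knights or both knaves" needs to be False, which holds.
Dax is a knave, and the claim "Dax is a knave and Dax is a knight" is indeed False.

Hira is a knight, Otto is a knave, Ivan is a knight, Ulric is a knight, Quinn is a knave, and Dax is a knave.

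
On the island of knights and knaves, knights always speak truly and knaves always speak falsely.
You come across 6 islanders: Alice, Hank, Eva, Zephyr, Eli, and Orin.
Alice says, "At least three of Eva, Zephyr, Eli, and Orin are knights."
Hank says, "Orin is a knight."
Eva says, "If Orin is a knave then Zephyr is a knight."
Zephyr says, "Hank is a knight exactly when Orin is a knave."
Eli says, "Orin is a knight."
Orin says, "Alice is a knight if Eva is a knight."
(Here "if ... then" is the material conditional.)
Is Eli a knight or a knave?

Eli is a knight.

Consistent assignments: {Alice=knight, Hank=knight, Eva=knight, Zephyr=knave, Eli=knight, Orin=knight}
In every consistent assignment, Eli is a knight.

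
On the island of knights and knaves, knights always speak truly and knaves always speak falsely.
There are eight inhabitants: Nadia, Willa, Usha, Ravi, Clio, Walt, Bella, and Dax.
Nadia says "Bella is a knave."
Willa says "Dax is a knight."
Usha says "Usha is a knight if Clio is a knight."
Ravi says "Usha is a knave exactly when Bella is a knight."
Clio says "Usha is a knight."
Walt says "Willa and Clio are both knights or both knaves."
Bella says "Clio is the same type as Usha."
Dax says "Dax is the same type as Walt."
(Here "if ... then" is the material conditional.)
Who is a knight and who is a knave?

Nadia is a knave, Willa is a knight, Usha is a knight, Ravi is a knave, Clio is a knight, Walt is a knight, Bella is a knight, and Dax is a knight.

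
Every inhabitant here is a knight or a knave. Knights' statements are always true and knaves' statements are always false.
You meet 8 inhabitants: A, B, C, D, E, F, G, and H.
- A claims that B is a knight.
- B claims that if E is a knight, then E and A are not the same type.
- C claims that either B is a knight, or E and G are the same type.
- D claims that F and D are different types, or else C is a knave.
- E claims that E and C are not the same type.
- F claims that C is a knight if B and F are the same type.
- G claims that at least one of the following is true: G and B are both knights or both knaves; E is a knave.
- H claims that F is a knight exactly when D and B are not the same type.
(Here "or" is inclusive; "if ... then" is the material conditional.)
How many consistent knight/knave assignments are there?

0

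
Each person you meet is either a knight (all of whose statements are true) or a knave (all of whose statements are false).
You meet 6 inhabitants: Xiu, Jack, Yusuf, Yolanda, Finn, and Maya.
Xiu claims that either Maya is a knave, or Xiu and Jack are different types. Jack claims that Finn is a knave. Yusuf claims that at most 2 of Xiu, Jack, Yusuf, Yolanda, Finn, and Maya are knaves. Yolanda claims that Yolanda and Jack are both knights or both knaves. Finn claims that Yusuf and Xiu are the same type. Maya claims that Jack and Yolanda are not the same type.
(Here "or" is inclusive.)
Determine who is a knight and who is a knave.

Knights: Xiu, Jack, and Yolanda. Knaves: Yusuf, Finn, and Maya.

Since Xiu is a knight, "either Maya is a knave, or Xiu and Jack are different types" needs to be true, which holds.
Jack (knight): "Finn is a knave" — true. ✓
Yusuf is a knave; "at most 2 of Xiu, Jack, Yusuf, Yolanda, Finn, and Maya are knaves" is false, as required.
Yolanda is a knight, so "Yolanda and Jack are both knights or both knaves" must be true — and it is.
Since Finn is a knave, "Yusuf and Xiu are the same type" needs to be false, which holds.
Since Maya is a knave, "Jack and Yolanda are not the same type" needs to be false, which holds.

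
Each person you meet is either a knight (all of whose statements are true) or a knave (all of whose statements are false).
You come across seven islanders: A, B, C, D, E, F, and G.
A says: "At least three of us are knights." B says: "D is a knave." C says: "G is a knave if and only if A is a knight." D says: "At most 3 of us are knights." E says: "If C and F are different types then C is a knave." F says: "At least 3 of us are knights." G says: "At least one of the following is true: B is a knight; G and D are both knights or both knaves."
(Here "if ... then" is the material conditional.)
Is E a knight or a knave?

E is a knight.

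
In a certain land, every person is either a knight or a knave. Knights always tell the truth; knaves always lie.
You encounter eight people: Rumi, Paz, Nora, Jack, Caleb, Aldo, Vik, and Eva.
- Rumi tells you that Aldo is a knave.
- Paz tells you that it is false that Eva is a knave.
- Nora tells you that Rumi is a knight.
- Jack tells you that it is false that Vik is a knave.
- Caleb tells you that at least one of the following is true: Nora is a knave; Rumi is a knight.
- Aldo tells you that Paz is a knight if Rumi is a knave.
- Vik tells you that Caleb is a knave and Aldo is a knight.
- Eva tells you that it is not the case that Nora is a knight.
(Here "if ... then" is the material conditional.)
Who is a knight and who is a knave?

Knights: Paz, Caleb, Aldo, and Eva. Knaves: Rumi, Nora, Jack, and Vik.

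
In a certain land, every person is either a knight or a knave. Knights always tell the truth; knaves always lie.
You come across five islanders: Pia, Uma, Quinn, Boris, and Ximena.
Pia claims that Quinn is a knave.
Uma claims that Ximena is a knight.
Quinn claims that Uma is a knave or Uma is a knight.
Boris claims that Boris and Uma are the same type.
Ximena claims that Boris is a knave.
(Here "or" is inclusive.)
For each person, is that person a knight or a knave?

Pia is a knave, Uma is a knight, Quinn is a knight, Boris is a knave, and Ximena is a knight.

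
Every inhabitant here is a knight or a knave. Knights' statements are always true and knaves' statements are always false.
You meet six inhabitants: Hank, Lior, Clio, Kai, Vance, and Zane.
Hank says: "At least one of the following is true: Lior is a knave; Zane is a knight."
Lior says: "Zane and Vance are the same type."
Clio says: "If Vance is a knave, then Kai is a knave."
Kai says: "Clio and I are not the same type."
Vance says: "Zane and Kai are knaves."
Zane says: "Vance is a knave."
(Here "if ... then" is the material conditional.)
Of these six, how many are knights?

3

The unique consistent assignment is Hank=knight, Lior=knave, Clio=knave, Kai=knight, Vance=knave, Zane=knight.
That has 3 knights.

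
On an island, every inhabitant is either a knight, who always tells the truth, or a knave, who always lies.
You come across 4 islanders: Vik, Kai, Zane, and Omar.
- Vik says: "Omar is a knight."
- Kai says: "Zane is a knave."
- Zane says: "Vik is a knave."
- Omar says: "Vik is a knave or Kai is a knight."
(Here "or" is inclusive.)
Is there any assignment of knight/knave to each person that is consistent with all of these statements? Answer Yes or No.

Yes

One consistent assignment: Vik=knight, Kai=knight, Zane=knave, Omar=knight.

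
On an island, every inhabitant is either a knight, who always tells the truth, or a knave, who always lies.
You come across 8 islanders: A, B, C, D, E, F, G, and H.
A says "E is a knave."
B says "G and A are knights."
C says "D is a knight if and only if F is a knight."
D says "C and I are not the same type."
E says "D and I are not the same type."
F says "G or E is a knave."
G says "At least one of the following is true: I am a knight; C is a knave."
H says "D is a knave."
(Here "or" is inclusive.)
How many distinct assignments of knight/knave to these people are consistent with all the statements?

1

Consistent assignments:
  A=knight, B=knight, C=knave, D=knave, E=knave, F=knight, G=knight, H=knight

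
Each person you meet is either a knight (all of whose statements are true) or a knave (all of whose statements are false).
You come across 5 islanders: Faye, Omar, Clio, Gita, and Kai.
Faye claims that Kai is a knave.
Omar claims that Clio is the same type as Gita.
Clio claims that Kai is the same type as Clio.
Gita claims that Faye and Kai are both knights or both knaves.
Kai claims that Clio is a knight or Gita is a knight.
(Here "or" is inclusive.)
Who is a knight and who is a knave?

Faye is a knave, Omar is a knave, Clio is a knight, Gita is a knave, and Kai is a knight.

Faye is a knave, so "Kai is a knave" must be false — and it is.
Omar is a knave; "Clio is the same type as Gita" is false, as required.
Clio is a knight; "Kai is the same type as Clio" is true, as required.
Gita (knave): "Faye and Kai are both knights or both knaves" — false. ✓
As a knight, Kai's statement "Clio is a knight or Gita is a knight" should be true; it is.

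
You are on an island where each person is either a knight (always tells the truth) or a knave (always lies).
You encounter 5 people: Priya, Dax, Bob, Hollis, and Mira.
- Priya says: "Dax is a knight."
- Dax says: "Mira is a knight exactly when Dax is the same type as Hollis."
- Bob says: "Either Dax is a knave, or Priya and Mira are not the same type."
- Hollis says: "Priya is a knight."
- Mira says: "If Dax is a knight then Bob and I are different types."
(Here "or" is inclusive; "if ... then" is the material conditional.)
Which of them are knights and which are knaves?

Priya is a knight, Dax is a knight, Bob is a knave, Hollis is a knight, and Mira is a knight.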